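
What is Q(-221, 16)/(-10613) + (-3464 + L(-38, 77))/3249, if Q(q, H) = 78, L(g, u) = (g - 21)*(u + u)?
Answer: -133446572/34481637 ≈ -3.8701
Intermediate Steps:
L(g, u) = 2*u*(-21 + g) (L(g, u) = (-21 + g)*(2*u) = 2*u*(-21 + g))
Q(-221, 16)/(-10613) + (-3464 + L(-38, 77))/3249 = 78/(-10613) + (-3464 + 2*77*(-21 - 38))/3249 = 78*(-1/10613) + (-3464 + 2*77*(-59))*(1/3249) = -78/10613 + (-3464 - 9086)*(1/3249) = -78/10613 - 12550*1/3249 = -78/10613 - 12550/3249 = -133446572/34481637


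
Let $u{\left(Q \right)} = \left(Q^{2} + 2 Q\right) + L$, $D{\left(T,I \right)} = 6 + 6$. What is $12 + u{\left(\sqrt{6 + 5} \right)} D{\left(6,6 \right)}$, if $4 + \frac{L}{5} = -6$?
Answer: $-456 + 24 \sqrt{11} \approx -376.4$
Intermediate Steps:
$L = -50$ ($L = -20 + 5 \left(-6\right) = -20 - 30 = -50$)
$D{\left(T,I \right)} = 12$
$u{\left(Q \right)} = -50 + Q^{2} + 2 Q$ ($u{\left(Q \right)} = \left(Q^{2} + 2 Q\right) - 50 = -50 + Q^{2} + 2 Q$)
$12 + u{\left(\sqrt{6 + 5} \right)} D{\left(6,6 \right)} = 12 + \left(-50 + \left(\sqrt{6 + 5}\right)^{2} + 2 \sqrt{6 + 5}\right) 12 = 12 + \left(-50 + \left(\sqrt{11}\right)^{2} + 2 \sqrt{11}\right) 12 = 12 + \left(-50 + 11 + 2 \sqrt{11}\right) 12 = 12 + \left(-39 + 2 \sqrt{11}\right) 12 = 12 - \left(468 - 24 \sqrt{11}\right) = -456 + 24 \sqrt{11}$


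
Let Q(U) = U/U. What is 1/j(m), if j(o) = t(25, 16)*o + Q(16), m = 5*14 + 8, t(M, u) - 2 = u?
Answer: 1/1405 ≈ 0.00071174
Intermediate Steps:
t(M, u) = 2 + u
Q(U) = 1
m = 78 (m = 70 + 8 = 78)
j(o) = 1 + 18*o (j(o) = (2 + 16)*o + 1 = 18*o + 1 = 1 + 18*o)
1/j(m) = 1/(1 + 18*78) = 1/(1 + 1404) = 1/1405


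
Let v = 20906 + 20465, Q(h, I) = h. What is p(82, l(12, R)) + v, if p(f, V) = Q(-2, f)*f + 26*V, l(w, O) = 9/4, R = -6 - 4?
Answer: 82531/2 ≈ 41266.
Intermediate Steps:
R = -10
l(w, O) = 9/4 (l(w, O) = 9*(¼) = 9/4)
p(f, V) = -2*f + 26*V
v = 41371
p(82, l(12, R)) + v = (-2*82 + 26*(9/4)) + 41371 = (-164 + 117/2) + 41371 = -211/2 + 41371 = 82531/2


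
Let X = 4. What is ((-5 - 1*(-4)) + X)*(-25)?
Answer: -75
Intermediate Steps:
((-5 - 1*(-4)) + X)*(-25) = ((-5 - 1*(-4)) + 4)*(-25) = ((-5 + 4) + 4)*(-25) = (-1 + 4)*(-25) = 3*(-25) = -75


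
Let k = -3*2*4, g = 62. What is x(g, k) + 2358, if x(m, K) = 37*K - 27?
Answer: 1443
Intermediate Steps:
k = -24 (k = -6*4 = -24)
x(m, K) = -27 + 37*K
x(g, k) + 2358 = (-27 + 37*(-24)) + 2358 = (-27 - 888) + 2358 = -915 + 2358 = 1443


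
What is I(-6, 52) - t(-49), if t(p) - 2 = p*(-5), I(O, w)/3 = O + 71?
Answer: -52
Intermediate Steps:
I(O, w) = 213 + 3*O (I(O, w) = 3*(O + 71) = 3*(71 + O) = 213 + 3*O)
t(p) = 2 - 5*p (t(p) = 2 + p*(-5) = 2 - 5*p)
I(-6, 52) - t(-49) = (213 + 3*(-6)) - (2 - 5*(-49)) = (213 - 18) - (2 + 245) = 195 - 1*247 = 195 - 247 = -52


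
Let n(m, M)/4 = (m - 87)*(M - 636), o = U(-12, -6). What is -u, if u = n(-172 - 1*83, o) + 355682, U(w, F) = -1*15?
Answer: -1246250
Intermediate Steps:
U(w, F) = -15
o = -15
n(m, M) = 4*(-636 + M)*(-87 + m) (n(m, M) = 4*((m - 87)*(M - 636)) = 4*((-87 + m)*(-636 + M)) = 4*((-636 + M)*(-87 + m)) = 4*(-636 + M)*(-87 + m))
u = 1246250 (u = (221328 - 2544*(-172 - 1*83) - 348*(-15) + 4*(-15)*(-172 - 1*83)) + 355682 = (221328 - 2544*(-172 - 83) + 5220 + 4*(-15)*(-172 - 83)) + 355682 = (221328 - 2544*(-255) + 5220 + 4*(-15)*(-255)) + 355682 = (221328 + 648720 + 5220 + 15300) + 355682 = 890568 + 355682 = 1246250)
-u = -1*1246250 = -1246250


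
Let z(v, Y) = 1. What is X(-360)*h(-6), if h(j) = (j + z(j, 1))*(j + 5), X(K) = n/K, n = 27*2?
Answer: -3/4 ≈ -0.75000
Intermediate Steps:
n = 54
X(K) = 54/K
h(j) = (1 + j)*(5 + j) (h(j) = (j + 1)*(j + 5) = (1 + j)*(5 + j))
X(-360)*h(-6) = (54/(-360))*(5 + (-6)**2 + 6*(-6)) = (54*(-1/360))*(5 + 36 - 36) = -3/20*5 = -3/4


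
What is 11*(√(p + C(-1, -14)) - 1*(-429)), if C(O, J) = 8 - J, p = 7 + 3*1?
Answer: 4719 + 44*√2 ≈ 4781.2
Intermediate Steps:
p = 10 (p = 7 + 3 = 10)
11*(√(p + C(-1, -14)) - 1*(-429)) = 11*(√(10 + (8 - 1*(-14))) - 1*(-429)) = 11*(√(10 + (8 + 14)) + 429) = 11*(√(10 + 22) + 429) = 11*(√32 + 429) = 11*(4*√2 + 429) = 11*(429 + 4*√2) = 4719 + 44*√2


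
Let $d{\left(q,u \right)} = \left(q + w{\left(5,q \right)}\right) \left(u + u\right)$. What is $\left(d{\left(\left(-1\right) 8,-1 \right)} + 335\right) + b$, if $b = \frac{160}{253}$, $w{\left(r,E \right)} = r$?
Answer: $\frac{86433}{253} \approx 341.63$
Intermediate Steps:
$b = \frac{160}{253}$ ($b = 160 \cdot \frac{1}{253} = \frac{160}{253} \approx 0.63241$)
$d{\left(q,u \right)} = 2 u \left(5 + q\right)$ ($d{\left(q,u \right)} = \left(q + 5\right) \left(u + u\right) = \left(5 + q\right) 2 u = 2 u \left(5 + q\right)$)
$\left(d{\left(\left(-1\right) 8,-1 \right)} + 335\right) + b = \left(2 \left(-1\right) \left(5 - 8\right) + 335\right) + \frac{160}{253} = \left(2 \left(-1\right) \left(-3\right) + 335\right) + \frac{160}{253} = \left(6 + 335\right) + \frac{160}{253} = 341 + \frac{160}{253} = \frac{86433}{253}$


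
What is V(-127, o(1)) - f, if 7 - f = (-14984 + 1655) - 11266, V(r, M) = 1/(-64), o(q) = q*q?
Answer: -1574529/64 ≈ -24602.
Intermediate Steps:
o(q) = q**2
V(r, M) = -1/64
f = 24602 (f = 7 - ((-14984 + 1655) - 11266) = 7 - (-13329 - 11266) = 7 - 1*(-24595) = 7 + 24595 = 24602)
V(-127, o(1)) - f = -1/64 - 1*24602 = -1/64 - 24602 = -1574529/64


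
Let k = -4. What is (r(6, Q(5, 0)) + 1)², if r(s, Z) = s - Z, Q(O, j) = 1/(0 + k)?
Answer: 841/16 ≈ 52.563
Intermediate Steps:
Q(O, j) = -¼ (Q(O, j) = 1/(0 - 4) = 1/(-4) = -¼)
(r(6, Q(5, 0)) + 1)² = ((6 - 1*(-¼)) + 1)² = ((6 + ¼) + 1)² = (25/4 + 1)² = (29/4)² = 841/16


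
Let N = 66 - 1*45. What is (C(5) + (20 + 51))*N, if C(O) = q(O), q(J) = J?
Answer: 1596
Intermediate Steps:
N = 21 (N = 66 - 45 = 21)
C(O) = O
(C(5) + (20 + 51))*N = (5 + (20 + 51))*21 = (5 + 71)*21 = 76*21 = 1596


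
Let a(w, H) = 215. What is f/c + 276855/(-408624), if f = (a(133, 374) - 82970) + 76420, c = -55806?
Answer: -2143589515/3800611824 ≈ -0.56401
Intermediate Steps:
f = -6335 (f = (215 - 82970) + 76420 = -82755 + 76420 = -6335)
f/c + 276855/(-408624) = -6335/(-55806) + 276855/(-408624) = -6335*(-1/55806) + 276855*(-1/408624) = 6335/55806 - 92285/136208 = -2143589515/3800611824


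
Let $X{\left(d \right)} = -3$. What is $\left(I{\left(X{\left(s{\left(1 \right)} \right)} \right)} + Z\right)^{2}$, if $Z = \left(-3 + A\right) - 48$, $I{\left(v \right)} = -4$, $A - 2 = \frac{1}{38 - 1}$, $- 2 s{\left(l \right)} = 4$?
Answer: $\frac{3841600}{1369} \approx 2806.1$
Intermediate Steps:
$s{\left(l \right)} = -2$ ($s{\left(l \right)} = \left(- \frac{1}{2}\right) 4 = -2$)
$A = \frac{75}{37}$ ($A = 2 + \frac{1}{38 - 1} = 2 + \frac{1}{37} = \frac{75}{37} \approx 2.027$)
$Z = - \frac{1812}{37}$ ($Z = \left(-3 + \frac{75}{37}\right) - 48 = - \frac{36}{37} - 48 = - \frac{1812}{37} \approx -48.973$)
$\left(I{\left(X{\left(s{\left(1 \right)} \right)} \right)} + Z\right)^{2} = \left(-4 - \frac{1812}{37}\right)^{2} = \left(- \frac{1960}{37}\right)^{2} = \frac{3841600}{1369}$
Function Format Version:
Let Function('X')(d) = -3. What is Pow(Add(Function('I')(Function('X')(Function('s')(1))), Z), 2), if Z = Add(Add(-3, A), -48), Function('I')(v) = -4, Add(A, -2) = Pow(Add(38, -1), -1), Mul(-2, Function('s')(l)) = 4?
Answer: Rational(3841600, 1369) ≈ 2806.1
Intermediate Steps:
Function('s')(l) = -2 (Function('s')(l) = Mul(Rational(-1, 2), 4) = -2)
A = Rational(75, 37) (A = Add(2, Pow(Add(38, -1), -1)) = Add(2, Pow(37, -1)) = Add(2, Rational(1, 37)) = Rational(75, 37) ≈ 2.0270)
Z = Rational(-1812, 37) (Z = Add(Add(-3, Rational(75, 37)), -48) = Add(Rational(-36, 37), -48) = Rational(-1812, 37) ≈ -48.973)
Pow(Add(Function('I')(Function('X')(Function('s')(1))), Z), 2) = Pow(Add(-4, Rational(-1812, 37)), 2) = Pow(Rational(-1960, 37), 2) = Rational(3841600, 1369)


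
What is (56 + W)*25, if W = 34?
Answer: 2250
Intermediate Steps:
(56 + W)*25 = (56 + 34)*25 = 90*25 = 2250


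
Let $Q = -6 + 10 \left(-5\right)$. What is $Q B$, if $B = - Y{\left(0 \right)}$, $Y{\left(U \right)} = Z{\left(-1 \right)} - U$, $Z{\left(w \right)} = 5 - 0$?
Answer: $280$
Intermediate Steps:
$Z{\left(w \right)} = 5$ ($Z{\left(w \right)} = 5 + 0 = 5$)
$Y{\left(U \right)} = 5 - U$
$Q = -56$ ($Q = -6 - 50 = -56$)
$B = -5$ ($B = - (5 - 0) = - (5 + 0) = \left(-1\right) 5 = -5$)
$Q B = \left(-56\right) \left(-5\right) = 280$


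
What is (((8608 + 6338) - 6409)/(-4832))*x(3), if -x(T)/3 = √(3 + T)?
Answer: 25611*√6/4832 ≈ 12.983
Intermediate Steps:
x(T) = -3*√(3 + T)
(((8608 + 6338) - 6409)/(-4832))*x(3) = (((8608 + 6338) - 6409)/(-4832))*(-3*√(3 + 3)) = ((14946 - 6409)*(-1/4832))*(-3*√6) = (8537*(-1/4832))*(-3*√6) = -(-25611)*√6/4832 = 25611*√6/4832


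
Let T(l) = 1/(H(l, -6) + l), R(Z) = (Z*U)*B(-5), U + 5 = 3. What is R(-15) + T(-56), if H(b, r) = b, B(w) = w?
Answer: -16801/112 ≈ -150.01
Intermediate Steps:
U = -2 (U = -5 + 3 = -2)
R(Z) = 10*Z (R(Z) = (Z*(-2))*(-5) = -2*Z*(-5) = 10*Z)
T(l) = 1/(2*l) (T(l) = 1/(l + l) = 1/(2*l))
R(-15) + T(-56) = 10*(-15) + (1/2)/(-56) = -150 + (1/2)*(-1/56) = -150 - 1/112 = -16801/112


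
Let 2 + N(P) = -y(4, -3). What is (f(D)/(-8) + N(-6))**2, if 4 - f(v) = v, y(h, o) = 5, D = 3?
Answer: 3249/64 ≈ 50.766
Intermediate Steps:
f(v) = 4 - v
N(P) = -7 (N(P) = -2 - 1*5 = -2 - 5 = -7)
(f(D)/(-8) + N(-6))**2 = ((4 - 1*3)/(-8) - 7)**2 = ((4 - 3)*(-1/8) - 7)**2 = (1*(-1/8) - 7)**2 = (-1/8 - 7)**2 = (-57/8)**2 = 3249/64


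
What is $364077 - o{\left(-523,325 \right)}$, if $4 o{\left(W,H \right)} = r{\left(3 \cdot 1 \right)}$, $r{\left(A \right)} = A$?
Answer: $\frac{1456305}{4} \approx 3.6408 \cdot 10^{5}$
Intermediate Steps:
$o{\left(W,H \right)} = \frac{3}{4}$ ($o{\left(W,H \right)} = \frac{3 \cdot 1}{4} = \frac{1}{4} \cdot 3 = \frac{3}{4}$)
$364077 - o{\left(-523,325 \right)} = 364077 - \frac{3}{4} = \frac{1456305}{4}$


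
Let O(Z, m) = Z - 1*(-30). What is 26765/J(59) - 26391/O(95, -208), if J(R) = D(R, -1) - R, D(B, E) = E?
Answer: -985817/1500 ≈ -657.21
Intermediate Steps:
O(Z, m) = 30 + Z (O(Z, m) = Z + 30 = 30 + Z)
J(R) = -1 - R
26765/J(59) - 26391/O(95, -208) = 26765/(-1 - 1*59) - 26391/(30 + 95) = 26765/(-1 - 59) - 26391/125 = 26765/(-60) - 26391*1/125 = 26765*(-1/60) - 26391/125 = -5353/12 - 26391/125 = -985817/1500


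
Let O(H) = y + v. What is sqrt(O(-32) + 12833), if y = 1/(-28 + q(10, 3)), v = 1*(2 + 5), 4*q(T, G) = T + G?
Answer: 2*sqrt(3495679)/33 ≈ 113.31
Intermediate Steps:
q(T, G) = G/4 + T/4 (q(T, G) = (T + G)/4 = (G + T)/4 = G/4 + T/4)
v = 7 (v = 1*7 = 7)
y = -4/99 (y = 1/(-28 + ((1/4)*3 + (1/4)*10)) = 1/(-28 + (3/4 + 5/2)) = 1/(-28 + 13/4) = 1/(-99/4) = -4/99 ≈ -0.040404)
O(H) = 689/99 (O(H) = -4/99 + 7 = 689/99)
sqrt(O(-32) + 12833) = sqrt(689/99 + 12833) = sqrt(1271156/99) = 2*sqrt(3495679)/33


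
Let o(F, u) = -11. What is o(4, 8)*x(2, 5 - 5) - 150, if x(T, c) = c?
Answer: -150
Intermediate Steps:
o(4, 8)*x(2, 5 - 5) - 150 = -11*(5 - 5) - 150 = -11*0 - 150 = 0 - 150 = -150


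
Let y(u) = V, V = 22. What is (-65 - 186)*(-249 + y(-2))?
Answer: 56977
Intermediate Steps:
y(u) = 22
(-65 - 186)*(-249 + y(-2)) = (-65 - 186)*(-249 + 22) = -251*(-227) = 56977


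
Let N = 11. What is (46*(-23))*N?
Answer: -11638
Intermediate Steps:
(46*(-23))*N = (46*(-23))*11 = -1058*11 = -11638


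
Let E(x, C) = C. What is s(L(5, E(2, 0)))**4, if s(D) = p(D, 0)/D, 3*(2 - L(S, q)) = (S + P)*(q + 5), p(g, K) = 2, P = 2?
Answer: 1296/707281 ≈ 0.0018324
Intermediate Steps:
L(S, q) = 2 - (2 + S)*(5 + q)/3 (L(S, q) = 2 - (S + 2)*(q + 5)/3 = 2 - (2 + S)*(5 + q)/3)
s(D) = 2/D
s(L(5, E(2, 0)))**4 = (2/(-4/3 - 5/3*5 - 2/3*0 - 1/3*5*0))**4 = (2/(-4/3 - 25/3 + 0 + 0))**4 = (2/(-29/3))**4 = (2*(-3/29))**4 = (-6/29)**4 = 1296/707281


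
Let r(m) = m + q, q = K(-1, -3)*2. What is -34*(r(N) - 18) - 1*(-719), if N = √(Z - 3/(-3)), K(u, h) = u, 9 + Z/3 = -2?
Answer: 1399 - 136*I*√2 ≈ 1399.0 - 192.33*I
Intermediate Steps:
Z = -33 (Z = -27 + 3*(-2) = -27 - 6 = -33)
q = -2 (q = -1*2 = -2)
N = 4*I*√2 (N = √(-33 - 3/(-3)) = √(-33 - 3*(-⅓)) = √(-33 + 1) = √(-32) = 4*I*√2 ≈ 5.6569*I)
r(m) = -2 + m (r(m) = m - 2 = -2 + m)
-34*(r(N) - 18) - 1*(-719) = -34*((-2 + 4*I*√2) - 18) - 1*(-719) = -34*(-20 + 4*I*√2) + 719 = (680 - 136*I*√2) + 719 = 1399 - 136*I*√2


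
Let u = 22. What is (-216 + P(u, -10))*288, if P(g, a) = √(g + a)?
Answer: -62208 + 576*√3 ≈ -61210.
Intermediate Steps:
P(g, a) = √(a + g)
(-216 + P(u, -10))*288 = (-216 + √(-10 + 22))*288 = (-216 + √12)*288 = (-216 + 2*√3)*288 = -62208 + 576*√3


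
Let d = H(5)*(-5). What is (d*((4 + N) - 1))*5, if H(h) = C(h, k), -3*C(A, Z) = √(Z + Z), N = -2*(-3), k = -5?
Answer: 75*I*√10 ≈ 237.17*I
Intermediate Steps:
N = 6
C(A, Z) = -√2*√Z/3 (C(A, Z) = -√(Z + Z)/3 = -√2*√Z/3)
H(h) = -I*√10/3 (H(h) = -√2*√(-5)/3 = -√2*I*√5/3 = -I*√10/3)
d = 5*I*√10/3 (d = -I*√10/3*(-5) = 5*I*√10/3 ≈ 5.2705*I)
(d*((4 + N) - 1))*5 = ((5*I*√10/3)*((4 + 6) - 1))*5 = ((5*I*√10/3)*(10 - 1))*5 = ((5*I*√10/3)*9)*5 = (15*I*√10)*5 = 75*I*√10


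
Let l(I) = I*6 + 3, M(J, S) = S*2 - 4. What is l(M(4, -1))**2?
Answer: 1089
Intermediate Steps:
M(J, S) = -4 + 2*S (M(J, S) = 2*S - 4 = -4 + 2*S)
l(I) = 3 + 6*I (l(I) = 6*I + 3 = 3 + 6*I)
l(M(4, -1))**2 = (3 + 6*(-4 + 2*(-1)))**2 = (3 + 6*(-4 - 2))**2 = (3 + 6*(-6))**2 = (3 - 36)**2 = (-33)**2 = 1089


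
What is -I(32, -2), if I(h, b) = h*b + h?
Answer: 32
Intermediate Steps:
I(h, b) = h + b*h (I(h, b) = b*h + h = h + b*h)
-I(32, -2) = -32*(1 - 2) = -32*(-1) = -1*(-32) = 32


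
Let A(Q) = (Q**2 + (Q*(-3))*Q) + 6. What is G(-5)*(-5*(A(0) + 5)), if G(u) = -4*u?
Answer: -1100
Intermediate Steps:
A(Q) = 6 - 2*Q**2 (A(Q) = (Q**2 + (-3*Q)*Q) + 6 = (Q**2 - 3*Q**2) + 6 = -2*Q**2 + 6 = 6 - 2*Q**2)
G(-5)*(-5*(A(0) + 5)) = (-4*(-5))*(-5*((6 - 2*0**2) + 5)) = 20*(-5*((6 - 2*0) + 5)) = 20*(-5*((6 + 0) + 5)) = 20*(-5*(6 + 5)) = 20*(-5*11) = 20*(-55) = -1100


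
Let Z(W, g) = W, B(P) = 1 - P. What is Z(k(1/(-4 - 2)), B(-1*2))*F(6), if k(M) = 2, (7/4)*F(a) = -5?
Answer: -40/7 ≈ -5.7143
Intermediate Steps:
F(a) = -20/7 (F(a) = (4/7)*(-5) = -20/7)
Z(k(1/(-4 - 2)), B(-1*2))*F(6) = 2*(-20/7) = -40/7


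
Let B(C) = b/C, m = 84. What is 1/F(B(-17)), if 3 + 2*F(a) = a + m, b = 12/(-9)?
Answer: 102/4135 ≈ 0.024667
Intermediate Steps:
b = -4/3 (b = 12*(-⅑) = -4/3 ≈ -1.3333)
B(C) = -4/(3*C)
F(a) = 81/2 + a/2 (F(a) = -3/2 + (a + 84)/2 = -3/2 + (84 + a)/2 = -3/2 + (42 + a/2) = 81/2 + a/2)
1/F(B(-17)) = 1/(81/2 + (-4/3/(-17))/2) = 1/(81/2 + (-4/3*(-1/17))/2) = 1/(81/2 + (½)*(4/51)) = 1/(81/2 + 2/51) = 1/(4135/102) = 102/4135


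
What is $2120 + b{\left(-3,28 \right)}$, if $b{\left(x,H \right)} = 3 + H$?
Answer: $2151$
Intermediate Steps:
$2120 + b{\left(-3,28 \right)} = 2120 + \left(3 + 28\right) = 2120 + 31 = 2151$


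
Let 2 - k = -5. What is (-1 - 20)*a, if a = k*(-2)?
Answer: 294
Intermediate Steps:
k = 7 (k = 2 - 1*(-5) = 2 + 5 = 7)
a = -14 (a = 7*(-2) = -14)
(-1 - 20)*a = (-1 - 20)*(-14) = -21*(-14) = 294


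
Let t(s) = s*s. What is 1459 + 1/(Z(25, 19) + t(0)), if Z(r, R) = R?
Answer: 27722/19 ≈ 1459.1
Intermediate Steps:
t(s) = s²
1459 + 1/(Z(25, 19) + t(0)) = 1459 + 1/(19 + 0²) = 1459 + 1/(19 + 0) = 1459 + 1/19 = 27722/19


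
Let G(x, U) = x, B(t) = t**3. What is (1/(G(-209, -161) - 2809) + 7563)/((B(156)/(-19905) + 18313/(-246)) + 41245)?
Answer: 6209235055655/33644507357249 ≈ 0.18455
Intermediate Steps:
(1/(G(-209, -161) - 2809) + 7563)/((B(156)/(-19905) + 18313/(-246)) + 41245) = (1/(-209 - 2809) + 7563)/((156**3/(-19905) + 18313/(-246)) + 41245) = (1/(-3018) + 7563)/((3796416*(-1/19905) + 18313*(-1/246)) + 41245) = (-1/3018 + 7563)/((-1265472/6635 - 18313/246) + 41245) = 22825133/(3018*(-432812867/1632210 + 41245)) = 22825133/(3018*(66887688583/1632210)) = (22825133/3018)*(1632210/66887688583) = 6209235055655/33644507357249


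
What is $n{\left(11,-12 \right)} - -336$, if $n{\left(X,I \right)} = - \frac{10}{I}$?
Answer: $\frac{2021}{6} \approx 336.83$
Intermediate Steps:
$n{\left(11,-12 \right)} - -336 = - \frac{10}{-12} - -336 = \left(-10\right) \left(- \frac{1}{12}\right) + 336 = \frac{5}{6} + 336 = \frac{2021}{6}$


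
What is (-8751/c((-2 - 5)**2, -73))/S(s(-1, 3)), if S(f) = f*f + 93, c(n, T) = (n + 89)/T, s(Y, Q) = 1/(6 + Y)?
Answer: 5323525/106996 ≈ 49.754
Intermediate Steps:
c(n, T) = (89 + n)/T
S(f) = 93 + f**2 (S(f) = f**2 + 93 = 93 + f**2)
(-8751/c((-2 - 5)**2, -73))/S(s(-1, 3)) = (-8751*(-73/(89 + (-2 - 5)**2)))/(93 + (1/(6 - 1))**2) = (-8751*(-73/(89 + (-7)**2)))/(93 + (1/5)**2) = (-8751*(-73/(89 + 49)))/(93 + (1/5)**2) = (-8751/((-1/73*138)))/(93 + 1/25) = (-8751/(-138/73))/(2326/25) = -8751*(-73/138)*(25/2326) = (212941/46)*(25/2326) = 5323525/106996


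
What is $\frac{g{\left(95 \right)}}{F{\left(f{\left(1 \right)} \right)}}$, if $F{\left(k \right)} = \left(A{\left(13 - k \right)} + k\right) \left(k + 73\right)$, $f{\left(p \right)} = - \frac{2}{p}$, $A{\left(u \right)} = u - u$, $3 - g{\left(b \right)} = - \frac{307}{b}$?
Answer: $- \frac{296}{6745} \approx -0.043884$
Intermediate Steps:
$g{\left(b \right)} = 3 + \frac{307}{b}$ ($g{\left(b \right)} = 3 - - \frac{307}{b} = 3 + \frac{307}{b}$)
$A{\left(u \right)} = 0$
$F{\left(k \right)} = k \left(73 + k\right)$ ($F{\left(k \right)} = \left(0 + k\right) \left(k + 73\right) = k \left(73 + k\right)$)
$\frac{g{\left(95 \right)}}{F{\left(f{\left(1 \right)} \right)}} = \frac{3 + \frac{307}{95}}{- \frac{2}{1} \left(73 - \frac{2}{1}\right)} = \frac{3 + 307 \cdot \frac{1}{95}}{\left(-2\right) 1 \left(73 - 2\right)} = \frac{3 + \frac{307}{95}}{\left(-2\right) \left(73 - 2\right)} = \frac{592}{95 \left(\left(-2\right) 71\right)} = \frac{592}{95 \left(-142\right)} = \frac{592}{95} \left(- \frac{1}{142}\right) = - \frac{296}{6745}$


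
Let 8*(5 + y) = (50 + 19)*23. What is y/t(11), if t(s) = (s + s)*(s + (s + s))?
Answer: 1547/5808 ≈ 0.26636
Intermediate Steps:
y = 1547/8 (y = -5 + ((50 + 19)*23)/8 = -5 + (69*23)/8 = -5 + (1/8)*1587 = -5 + 1587/8 = 1547/8 ≈ 193.38)
t(s) = 6*s**2 (t(s) = (2*s)*(s + 2*s) = (2*s)*(3*s) = 6*s**2)
y/t(11) = 1547/(8*((6*11**2))) = 1547/(8*((6*121))) = (1547/8)/726 = (1547/8)*(1/726) = 1547/5808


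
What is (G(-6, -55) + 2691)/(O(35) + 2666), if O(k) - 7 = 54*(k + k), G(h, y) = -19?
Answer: 2672/6453 ≈ 0.41407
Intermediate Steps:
O(k) = 7 + 108*k (O(k) = 7 + 54*(k + k) = 7 + 54*(2*k) = 7 + 108*k)
(G(-6, -55) + 2691)/(O(35) + 2666) = (-19 + 2691)/((7 + 108*35) + 2666) = 2672/((7 + 3780) + 2666) = 2672/(3787 + 2666) = 2672/6453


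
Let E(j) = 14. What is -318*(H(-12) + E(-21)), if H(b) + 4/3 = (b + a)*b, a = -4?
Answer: -65084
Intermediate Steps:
H(b) = -4/3 + b*(-4 + b) (H(b) = -4/3 + (b - 4)*b = -4/3 + (-4 + b)*b = -4/3 + b*(-4 + b))
-318*(H(-12) + E(-21)) = -318*((-4/3 + (-12)² - 4*(-12)) + 14) = -318*((-4/3 + 144 + 48) + 14) = -318*(572/3 + 14) = -318*614/3 = -65084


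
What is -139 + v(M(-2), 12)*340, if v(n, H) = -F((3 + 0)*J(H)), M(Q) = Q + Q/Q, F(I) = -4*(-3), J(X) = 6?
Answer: -4219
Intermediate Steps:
F(I) = 12
M(Q) = 1 + Q (M(Q) = Q + 1 = 1 + Q)
v(n, H) = -12 (v(n, H) = -1*12 = -12)
-139 + v(M(-2), 12)*340 = -139 - 12*340 = -139 - 4080 = -4219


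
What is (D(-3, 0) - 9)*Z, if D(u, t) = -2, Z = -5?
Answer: 55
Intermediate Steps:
(D(-3, 0) - 9)*Z = (-2 - 9)*(-5) = -11*(-5) = 55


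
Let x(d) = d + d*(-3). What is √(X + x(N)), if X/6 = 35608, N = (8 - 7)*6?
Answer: 2*√53409 ≈ 462.21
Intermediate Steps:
N = 6 (N = 1*6 = 6)
X = 213648 (X = 6*35608 = 213648)
x(d) = -2*d (x(d) = d - 3*d = -2*d)
√(X + x(N)) = √(213648 - 2*6) = √(213648 - 12) = √213636 = 2*√53409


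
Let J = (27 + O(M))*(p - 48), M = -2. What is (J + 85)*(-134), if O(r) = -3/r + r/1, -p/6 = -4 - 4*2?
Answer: -96614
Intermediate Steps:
p = 72 (p = -6*(-4 - 4*2) = -6*(-4 - 8) = -6*(-12) = 72)
O(r) = r - 3/r (O(r) = -3/r + r*1 = -3/r + r = r - 3/r)
J = 636 (J = (27 + (-2 - 3/(-2)))*(72 - 48) = (27 + (-2 - 3*(-1/2)))*24 = (27 + (-2 + 3/2))*24 = (27 - 1/2)*24 = (53/2)*24 = 636)
(J + 85)*(-134) = (636 + 85)*(-134) = 721*(-134) = -96614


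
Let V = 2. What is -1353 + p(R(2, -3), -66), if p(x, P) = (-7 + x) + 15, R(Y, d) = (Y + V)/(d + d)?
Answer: -4037/3 ≈ -1345.7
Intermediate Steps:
R(Y, d) = (2 + Y)/(2*d) (R(Y, d) = (Y + 2)/(d + d) = (2 + Y)/((2*d)) = (2 + Y)*(1/(2*d)) = (2 + Y)/(2*d))
p(x, P) = 8 + x
-1353 + p(R(2, -3), -66) = -1353 + (8 + (½)*(2 + 2)/(-3)) = -1353 + (8 + (½)*(-⅓)*4) = -1353 + (8 - ⅔) = -1353 + 22/3 = -4037/3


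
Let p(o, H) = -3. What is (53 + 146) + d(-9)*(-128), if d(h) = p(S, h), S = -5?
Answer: 583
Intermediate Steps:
d(h) = -3
(53 + 146) + d(-9)*(-128) = (53 + 146) - 3*(-128) = 199 + 384 = 583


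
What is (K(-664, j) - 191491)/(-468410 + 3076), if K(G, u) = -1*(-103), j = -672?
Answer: 95694/232667 ≈ 0.41129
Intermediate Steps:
K(G, u) = 103
(K(-664, j) - 191491)/(-468410 + 3076) = (103 - 191491)/(-468410 + 3076) = -191388/(-465334) = -191388*(-1/465334) = 95694/232667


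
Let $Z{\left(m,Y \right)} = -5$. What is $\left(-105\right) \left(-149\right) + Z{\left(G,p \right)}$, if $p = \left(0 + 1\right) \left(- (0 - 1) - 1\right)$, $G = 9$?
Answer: $15640$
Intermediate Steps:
$p = 0$ ($p = 1 \left(\left(-1\right) \left(-1\right) - 1\right) = 1 \left(1 - 1\right) = 1 \cdot 0 = 0$)
$\left(-105\right) \left(-149\right) + Z{\left(G,p \right)} = \left(-105\right) \left(-149\right) - 5 = 15645 - 5 = 15640$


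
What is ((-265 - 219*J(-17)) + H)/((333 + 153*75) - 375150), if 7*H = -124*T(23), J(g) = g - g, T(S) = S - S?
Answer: 265/363342 ≈ 0.00072934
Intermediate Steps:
T(S) = 0
J(g) = 0
H = 0 (H = (-124*0)/7 = (1/7)*0 = 0)
((-265 - 219*J(-17)) + H)/((333 + 153*75) - 375150) = ((-265 - 219*0) + 0)/((333 + 153*75) - 375150) = ((-265 + 0) + 0)/((333 + 11475) - 375150) = (-265 + 0)/(11808 - 375150) = -265/(-363342) = -265*(-1/363342) = 265/363342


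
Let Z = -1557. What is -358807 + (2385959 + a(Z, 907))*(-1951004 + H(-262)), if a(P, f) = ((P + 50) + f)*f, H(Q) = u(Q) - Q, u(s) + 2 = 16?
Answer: -3592771209359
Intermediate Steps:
u(s) = 14 (u(s) = -2 + 16 = 14)
H(Q) = 14 - Q
a(P, f) = f*(50 + P + f) (a(P, f) = ((50 + P) + f)*f = (50 + P + f)*f = f*(50 + P + f))
-358807 + (2385959 + a(Z, 907))*(-1951004 + H(-262)) = -358807 + (2385959 + 907*(50 - 1557 + 907))*(-1951004 + (14 - 1*(-262))) = -358807 + (2385959 + 907*(-600))*(-1951004 + (14 + 262)) = -358807 + (2385959 - 544200)*(-1951004 + 276) = -358807 + 1841759*(-1950728) = -358807 - 3592770850552 = -3592771209359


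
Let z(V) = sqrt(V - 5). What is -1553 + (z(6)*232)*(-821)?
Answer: -192025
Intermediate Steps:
z(V) = sqrt(-5 + V)
-1553 + (z(6)*232)*(-821) = -1553 + (sqrt(-5 + 6)*232)*(-821) = -1553 + (sqrt(1)*232)*(-821) = -1553 + (1*232)*(-821) = -1553 + 232*(-821) = -1553 - 190472 = -192025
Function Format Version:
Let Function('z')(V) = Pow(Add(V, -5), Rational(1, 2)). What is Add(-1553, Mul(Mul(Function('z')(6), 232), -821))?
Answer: -192025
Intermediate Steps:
Function('z')(V) = Pow(Add(-5, V), Rational(1, 2))
Add(-1553, Mul(Mul(Function('z')(6), 232), -821)) = Add(-1553, Mul(Mul(Pow(Add(-5, 6), Rational(1, 2)), 232), -821)) = Add(-1553, Mul(Mul(Pow(1, Rational(1, 2)), 232), -821)) = Add(-1553, Mul(Mul(1, 232), -821)) = Add(-1553, Mul(232, -821)) = Add(-1553, -190472) = -192025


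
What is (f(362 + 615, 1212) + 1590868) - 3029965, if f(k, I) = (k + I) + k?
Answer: -1435931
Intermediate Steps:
f(k, I) = I + 2*k (f(k, I) = (I + k) + k = I + 2*k)
(f(362 + 615, 1212) + 1590868) - 3029965 = ((1212 + 2*(362 + 615)) + 1590868) - 3029965 = ((1212 + 2*977) + 1590868) - 3029965 = ((1212 + 1954) + 1590868) - 3029965 = (3166 + 1590868) - 3029965 = 1594034 - 3029965 = -1435931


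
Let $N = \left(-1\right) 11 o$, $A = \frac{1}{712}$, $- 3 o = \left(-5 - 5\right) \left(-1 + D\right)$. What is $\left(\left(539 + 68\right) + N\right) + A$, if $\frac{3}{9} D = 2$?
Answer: $\frac{904955}{2136} \approx 423.67$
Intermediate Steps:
$D = 6$ ($D = 3 \cdot 2 = 6$)
$o = \frac{50}{3}$ ($o = - \frac{\left(-5 - 5\right) \left(-1 + 6\right)}{3} = - \frac{\left(-10\right) 5}{3} = \left(- \frac{1}{3}\right) \left(-50\right) = \frac{50}{3} \approx 16.667$)
$A = \frac{1}{712} \approx 0.0014045$
$N = - \frac{550}{3}$ ($N = \left(-1\right) 11 \cdot \frac{50}{3} = \left(-11\right) \frac{50}{3} = - \frac{550}{3} \approx -183.33$)
$\left(\left(539 + 68\right) + N\right) + A = \left(\left(539 + 68\right) - \frac{550}{3}\right) + \frac{1}{712} = \left(607 - \frac{550}{3}\right) + \frac{1}{712} = \frac{1271}{3} + \frac{1}{712} = \frac{904955}{2136}$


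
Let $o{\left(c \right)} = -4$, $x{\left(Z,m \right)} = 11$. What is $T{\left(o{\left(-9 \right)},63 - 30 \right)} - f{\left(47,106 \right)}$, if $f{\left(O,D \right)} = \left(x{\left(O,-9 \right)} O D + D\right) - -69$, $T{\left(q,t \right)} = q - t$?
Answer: $-55014$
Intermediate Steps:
$f{\left(O,D \right)} = 69 + D + 11 D O$ ($f{\left(O,D \right)} = \left(11 O D + D\right) - -69 = \left(11 D O + D\right) + 69 = \left(D + 11 D O\right) + 69 = 69 + D + 11 D O$)
$T{\left(o{\left(-9 \right)},63 - 30 \right)} - f{\left(47,106 \right)} = \left(-4 - \left(63 - 30\right)\right) - \left(69 + 106 + 11 \cdot 106 \cdot 47\right) = \left(-4 - \left(63 - 30\right)\right) - \left(69 + 106 + 54802\right) = \left(-4 - 33\right) - 54977 = -37 - 54977 = -55014$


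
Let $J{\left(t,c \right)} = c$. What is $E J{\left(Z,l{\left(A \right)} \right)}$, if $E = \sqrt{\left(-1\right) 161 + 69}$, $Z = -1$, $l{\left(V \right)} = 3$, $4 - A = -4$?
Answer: $6 i \sqrt{23} \approx 28.775 i$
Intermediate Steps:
$A = 8$ ($A = 4 - -4 = 4 + 4 = 8$)
$E = 2 i \sqrt{23}$ ($E = \sqrt{-161 + 69} = \sqrt{-92} = 2 i \sqrt{23} \approx 9.5917 i$)
$E J{\left(Z,l{\left(A \right)} \right)} = 2 i \sqrt{23} \cdot 3 = 6 i \sqrt{23}$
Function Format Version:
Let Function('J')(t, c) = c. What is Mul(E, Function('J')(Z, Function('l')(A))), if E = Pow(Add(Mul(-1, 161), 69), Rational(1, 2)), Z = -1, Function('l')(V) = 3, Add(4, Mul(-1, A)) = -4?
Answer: Mul(6, I, Pow(23, Rational(1, 2))) ≈ Mul(28.775, I)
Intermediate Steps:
A = 8 (A = Add(4, Mul(-1, -4)) = Add(4, 4) = 8)
E = Mul(2, I, Pow(23, Rational(1, 2))) (E = Pow(Add(-161, 69), Rational(1, 2)) = Pow(-92, Rational(1, 2)) = Mul(2, I, Pow(23, Rational(1, 2))) ≈ Mul(9.5917, I))
Mul(E, Function('J')(Z, Function('l')(A))) = Mul(Mul(2, I, Pow(23, Rational(1, 2))), 3) = Mul(6, I, Pow(23, Rational(1, 2)))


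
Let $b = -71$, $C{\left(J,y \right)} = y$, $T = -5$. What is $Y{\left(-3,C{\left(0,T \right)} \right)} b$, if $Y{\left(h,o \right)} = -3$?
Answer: $213$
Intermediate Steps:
$Y{\left(-3,C{\left(0,T \right)} \right)} b = \left(-3\right) \left(-71\right) = 213$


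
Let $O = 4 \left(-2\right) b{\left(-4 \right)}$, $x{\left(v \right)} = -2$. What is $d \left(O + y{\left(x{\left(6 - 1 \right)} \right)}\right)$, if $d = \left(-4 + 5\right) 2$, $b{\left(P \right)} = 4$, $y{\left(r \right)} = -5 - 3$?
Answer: $-80$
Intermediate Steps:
$y{\left(r \right)} = -8$
$d = 2$ ($d = 1 \cdot 2 = 2$)
$O = -32$ ($O = 4 \left(-2\right) 4 = \left(-8\right) 4 = -32$)
$d \left(O + y{\left(x{\left(6 - 1 \right)} \right)}\right) = 2 \left(-32 - 8\right) = 2 \left(-40\right) = -80$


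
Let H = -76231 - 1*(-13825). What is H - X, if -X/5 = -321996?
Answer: -1672386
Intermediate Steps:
X = 1609980 (X = -5*(-321996) = 1609980)
H = -62406 (H = -76231 + 13825 = -62406)
H - X = -62406 - 1*1609980 = -62406 - 1609980 = -1672386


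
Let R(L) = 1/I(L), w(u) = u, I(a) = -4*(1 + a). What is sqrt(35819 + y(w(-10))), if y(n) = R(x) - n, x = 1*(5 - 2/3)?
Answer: 7*sqrt(46797)/8 ≈ 189.29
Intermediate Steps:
I(a) = -4 - 4*a
x = 13/3 (x = 1*(5 - 2*1/3) = 1*(5 - 2/3) = 1*(13/3) = 13/3 ≈ 4.3333)
R(L) = 1/(-4 - 4*L)
y(n) = -3/64 - n (y(n) = -1/(4 + 4*(13/3)) - n = -1/(4 + 52/3) - n = -1/64/3 - n = -1*3/64 - n = -3/64 - n)
sqrt(35819 + y(w(-10))) = sqrt(35819 + (-3/64 - 1*(-10))) = sqrt(35819 + (-3/64 + 10)) = sqrt(35819 + 637/64) = sqrt(2293053/64) = 7*sqrt(46797)/8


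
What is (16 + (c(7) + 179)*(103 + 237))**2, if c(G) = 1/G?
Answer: 181878366784/49 ≈ 3.7118e+9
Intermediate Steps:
(16 + (c(7) + 179)*(103 + 237))**2 = (16 + (1/7 + 179)*(103 + 237))**2 = (16 + (1/7 + 179)*340)**2 = (16 + (1254/7)*340)**2 = (16 + 426360/7)**2 = (426472/7)**2 = 181878366784/49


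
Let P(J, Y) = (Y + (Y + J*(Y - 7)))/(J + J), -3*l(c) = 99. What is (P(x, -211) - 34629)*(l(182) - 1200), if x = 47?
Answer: 2013362001/47 ≈ 4.2838e+7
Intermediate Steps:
l(c) = -33 (l(c) = -1/3*99 = -33)
P(J, Y) = (2*Y + J*(-7 + Y))/(2*J) (P(J, Y) = (Y + (Y + J*(-7 + Y)))/((2*J)) = (2*Y + J*(-7 + Y))*(1/(2*J)) = (2*Y + J*(-7 + Y))/(2*J))
(P(x, -211) - 34629)*(l(182) - 1200) = ((-211 + (1/2)*47*(-7 - 211))/47 - 34629)*(-33 - 1200) = ((-211 + (1/2)*47*(-218))/47 - 34629)*(-1233) = ((-211 - 5123)/47 - 34629)*(-1233) = ((1/47)*(-5334) - 34629)*(-1233) = (-5334/47 - 34629)*(-1233) = -1632897/47*(-1233) = 2013362001/47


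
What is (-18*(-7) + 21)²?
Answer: 21609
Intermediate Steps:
(-18*(-7) + 21)² = (126 + 21)² = 147² = 21609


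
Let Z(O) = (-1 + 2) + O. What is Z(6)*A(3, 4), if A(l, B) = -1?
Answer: -7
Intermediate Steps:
Z(O) = 1 + O
Z(6)*A(3, 4) = (1 + 6)*(-1) = 7*(-1) = -7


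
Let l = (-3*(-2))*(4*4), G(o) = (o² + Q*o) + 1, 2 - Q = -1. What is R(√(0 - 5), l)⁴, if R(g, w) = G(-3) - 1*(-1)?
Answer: 16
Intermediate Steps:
Q = 3 (Q = 2 - 1*(-1) = 2 + 1 = 3)
G(o) = 1 + o² + 3*o (G(o) = (o² + 3*o) + 1 = 1 + o² + 3*o)
l = 96 (l = 6*16 = 96)
R(g, w) = 2 (R(g, w) = (1 + (-3)² + 3*(-3)) - 1*(-1) = (1 + 9 - 9) + 1 = 1 + 1 = 2)
R(√(0 - 5), l)⁴ = 2⁴ = 16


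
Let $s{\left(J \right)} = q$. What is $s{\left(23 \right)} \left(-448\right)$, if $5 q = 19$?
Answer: $- \frac{8512}{5} \approx -1702.4$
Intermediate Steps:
$q = \frac{19}{5}$ ($q = \frac{1}{5} \cdot 19 = \frac{19}{5} \approx 3.8$)
$s{\left(J \right)} = \frac{19}{5}$
$s{\left(23 \right)} \left(-448\right) = \frac{19}{5} \left(-448\right) = - \frac{8512}{5}$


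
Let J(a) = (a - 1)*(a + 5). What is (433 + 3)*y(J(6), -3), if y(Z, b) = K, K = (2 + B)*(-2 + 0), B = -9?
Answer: 6104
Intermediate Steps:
J(a) = (-1 + a)*(5 + a)
K = 14 (K = (2 - 9)*(-2 + 0) = -7*(-2) = 14)
y(Z, b) = 14
(433 + 3)*y(J(6), -3) = (433 + 3)*14 = 436*14 = 6104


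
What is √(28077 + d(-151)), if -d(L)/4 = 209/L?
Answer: √640309913/151 ≈ 167.58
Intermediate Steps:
d(L) = -836/L
√(28077 + d(-151)) = √(28077 - 836/(-151)) = √(28077 - 836*(-1/151)) = √(28077 + 836/151) = √(4240463/151) = √640309913/151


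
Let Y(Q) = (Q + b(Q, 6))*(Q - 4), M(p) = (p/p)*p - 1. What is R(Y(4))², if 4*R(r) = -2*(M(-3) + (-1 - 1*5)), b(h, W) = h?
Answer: 25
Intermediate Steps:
M(p) = -1 + p (M(p) = 1*p - 1 = p - 1 = -1 + p)
Y(Q) = 2*Q*(-4 + Q) (Y(Q) = (Q + Q)*(Q - 4) = (2*Q)*(-4 + Q) = 2*Q*(-4 + Q))
R(r) = 5 (R(r) = (-2*((-1 - 3) + (-1 - 1*5)))/4 = (-2*(-4 + (-1 - 5)))/4 = (-2*(-4 - 6))/4 = (-2*(-10))/4 = (¼)*20 = 5)
R(Y(4))² = 5² = 25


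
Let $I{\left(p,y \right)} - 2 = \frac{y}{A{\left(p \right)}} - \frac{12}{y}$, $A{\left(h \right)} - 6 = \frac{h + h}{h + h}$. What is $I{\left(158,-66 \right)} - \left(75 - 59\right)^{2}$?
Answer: $- \frac{20270}{77} \approx -263.25$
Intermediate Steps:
$A{\left(h \right)} = 7$ ($A{\left(h \right)} = 6 + \frac{h + h}{h + h} = 6 + \frac{2 h}{2 h} = 6 + 2 h \frac{1}{2 h} = 6 + 1 = 7$)
$I{\left(p,y \right)} = 2 - \frac{12}{y} + \frac{y}{7}$ ($I{\left(p,y \right)} = 2 + \left(\frac{y}{7} - \frac{12}{y}\right) = 2 + \left(- \frac{12}{y} + \frac{y}{7}\right) = 2 - \frac{12}{y} + \frac{y}{7}$)
$I{\left(158,-66 \right)} - \left(75 - 59\right)^{2} = \left(2 - \frac{12}{-66} + \frac{1}{7} \left(-66\right)\right) - \left(75 - 59\right)^{2} = \left(2 - - \frac{2}{11} - \frac{66}{7}\right) - 16^{2} = \left(2 + \frac{2}{11} - \frac{66}{7}\right) - 256 = - \frac{558}{77} - 256 = - \frac{20270}{77}$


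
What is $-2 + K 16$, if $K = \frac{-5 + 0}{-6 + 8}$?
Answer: $-42$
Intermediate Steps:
$K = - \frac{5}{2} \approx -2.5$
$-2 + K 16 = -2 - 40 = -42$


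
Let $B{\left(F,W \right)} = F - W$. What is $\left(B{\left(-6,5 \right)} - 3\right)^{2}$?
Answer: $196$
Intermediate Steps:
$\left(B{\left(-6,5 \right)} - 3\right)^{2} = \left(\left(-6 - 5\right) - 3\right)^{2} = \left(-11 - 3\right)^{2} = \left(-14\right)^{2} = 196$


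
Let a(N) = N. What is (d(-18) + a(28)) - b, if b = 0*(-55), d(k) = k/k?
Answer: 29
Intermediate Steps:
d(k) = 1
b = 0
(d(-18) + a(28)) - b = (1 + 28) - 1*0 = 29 + 0 = 29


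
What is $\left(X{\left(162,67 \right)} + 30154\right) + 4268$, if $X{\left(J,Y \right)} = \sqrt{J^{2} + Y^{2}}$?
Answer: $34422 + \sqrt{30733} \approx 34597.0$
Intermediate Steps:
$\left(X{\left(162,67 \right)} + 30154\right) + 4268 = \left(\sqrt{162^{2} + 67^{2}} + 30154\right) + 4268 = \left(\sqrt{26244 + 4489} + 30154\right) + 4268 = \left(\sqrt{30733} + 30154\right) + 4268 = \left(30154 + \sqrt{30733}\right) + 4268 = 34422 + \sqrt{30733}$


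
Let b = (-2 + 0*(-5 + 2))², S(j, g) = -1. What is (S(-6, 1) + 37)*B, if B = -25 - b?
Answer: -1044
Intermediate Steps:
b = 4 (b = (-2 + 0*(-3))² = (-2 + 0)² = (-2)² = 4)
B = -29 (B = -25 - 1*4 = -25 - 4 = -29)
(S(-6, 1) + 37)*B = (-1 + 37)*(-29) = 36*(-29) = -1044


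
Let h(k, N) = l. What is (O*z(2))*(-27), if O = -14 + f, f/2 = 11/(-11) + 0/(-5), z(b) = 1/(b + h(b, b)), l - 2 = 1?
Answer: 432/5 ≈ 86.400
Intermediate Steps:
l = 3 (l = 2 + 1 = 3)
h(k, N) = 3
z(b) = 1/(3 + b) (z(b) = 1/(b + 3) = 1/(3 + b))
f = -2 (f = 2*(11/(-11) + 0/(-5)) = 2*(11*(-1/11) + 0*(-⅕)) = 2*(-1 + 0) = 2*(-1) = -2)
O = -16 (O = -14 - 2 = -16)
(O*z(2))*(-27) = -16/(3 + 2)*(-27) = -16/5*(-27) = 432/5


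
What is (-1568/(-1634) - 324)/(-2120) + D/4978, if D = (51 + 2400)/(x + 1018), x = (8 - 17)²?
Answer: 4763573867/31170008345 ≈ 0.15283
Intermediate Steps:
x = 81 (x = (-9)² = 81)
D = 2451/1099 (D = (51 + 2400)/(81 + 1018) = 2451/1099 ≈ 2.2302)
(-1568/(-1634) - 324)/(-2120) + D/4978 = (-1568/(-1634) - 324)/(-2120) + (2451/1099)/4978 = (-1568*(-1/1634) - 324)*(-1/2120) + (2451/1099)*(1/4978) = (784/817 - 324)*(-1/2120) + 129/287938 = -263924/817*(-1/2120) + 129/287938 = 65981/433010 + 129/287938 = 4763573867/31170008345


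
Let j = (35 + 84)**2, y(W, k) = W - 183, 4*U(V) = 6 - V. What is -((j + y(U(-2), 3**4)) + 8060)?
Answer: -22040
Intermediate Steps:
U(V) = 3/2 - V/4 (U(V) = (6 - V)/4 = 3/2 - V/4)
y(W, k) = -183 + W
j = 14161 (j = 119**2 = 14161)
-((j + y(U(-2), 3**4)) + 8060) = -((14161 + (-183 + (3/2 - 1/4*(-2)))) + 8060) = -((14161 + (-183 + (3/2 + 1/2))) + 8060) = -((14161 + (-183 + 2)) + 8060) = -((14161 - 181) + 8060) = -(13980 + 8060) = -1*22040 = -22040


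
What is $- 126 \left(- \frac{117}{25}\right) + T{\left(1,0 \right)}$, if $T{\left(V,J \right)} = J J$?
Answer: $\frac{14742}{25} \approx 589.68$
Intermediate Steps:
$T{\left(V,J \right)} = J^{2}$
$- 126 \left(- \frac{117}{25}\right) + T{\left(1,0 \right)} = - 126 \left(- \frac{117}{25}\right) + 0^{2} = - 126 \left(\left(-117\right) \frac{1}{25}\right) + 0 = \left(-126\right) \left(- \frac{117}{25}\right) + 0 = \frac{14742}{25} + 0 = \frac{14742}{25}$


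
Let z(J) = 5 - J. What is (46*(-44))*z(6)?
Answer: 2024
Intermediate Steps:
(46*(-44))*z(6) = (46*(-44))*(5 - 1*6) = -2024*(5 - 6) = -2024*(-1) = 2024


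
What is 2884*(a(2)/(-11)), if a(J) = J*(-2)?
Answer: 11536/11 ≈ 1048.7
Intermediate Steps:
a(J) = -2*J
2884*(a(2)/(-11)) = 2884*(-2*2/(-11)) = 2884*(-4*(-1/11)) = 2884*(4/11) = 11536/11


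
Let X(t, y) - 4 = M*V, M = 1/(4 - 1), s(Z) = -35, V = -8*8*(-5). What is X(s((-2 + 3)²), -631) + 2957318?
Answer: 8872286/3 ≈ 2.9574e+6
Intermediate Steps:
V = 320 (V = -64*(-5) = 320)
M = ⅓ (M = 1/3 = ⅓ ≈ 0.33333)
X(t, y) = 332/3 (X(t, y) = 4 + (⅓)*320 = 4 + 320/3 = 332/3)
X(s((-2 + 3)²), -631) + 2957318 = 332/3 + 2957318 = 8872286/3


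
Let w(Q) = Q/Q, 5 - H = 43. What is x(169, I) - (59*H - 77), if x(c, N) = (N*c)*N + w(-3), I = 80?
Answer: 1083920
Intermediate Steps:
H = -38 (H = 5 - 1*43 = 5 - 43 = -38)
w(Q) = 1
x(c, N) = 1 + c*N**2 (x(c, N) = (N*c)*N + 1 = c*N**2 + 1 = 1 + c*N**2)
x(169, I) - (59*H - 77) = (1 + 169*80**2) - (59*(-38) - 77) = (1 + 169*6400) - (-2242 - 77) = (1 + 1081600) - 1*(-2319) = 1081601 + 2319 = 1083920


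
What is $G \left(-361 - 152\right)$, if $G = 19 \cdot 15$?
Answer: $-146205$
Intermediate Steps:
$G = 285$
$G \left(-361 - 152\right) = 285 \left(-361 - 152\right) = 285 \left(-513\right) = -146205$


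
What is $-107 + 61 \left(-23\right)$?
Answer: $-1510$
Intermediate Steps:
$-107 + 61 \left(-23\right) = -107 - 1403 = -1510$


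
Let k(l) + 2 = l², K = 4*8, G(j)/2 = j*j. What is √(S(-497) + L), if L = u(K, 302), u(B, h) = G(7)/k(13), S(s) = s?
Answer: I*√13844467/167 ≈ 22.28*I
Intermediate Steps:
G(j) = 2*j² (G(j) = 2*(j*j) = 2*j²)
K = 32
k(l) = -2 + l²
u(B, h) = 98/167 (u(B, h) = (2*7²)/(-2 + 13²) = (2*49)/(-2 + 169) = 98/167)
L = 98/167 ≈ 0.58683
√(S(-497) + L) = √(-497 + 98/167) = √(-82901/167) = I*√13844467/167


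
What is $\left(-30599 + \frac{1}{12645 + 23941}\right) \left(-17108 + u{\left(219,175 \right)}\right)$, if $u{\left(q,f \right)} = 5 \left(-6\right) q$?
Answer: $\frac{13253701458907}{18293} \approx 7.2452 \cdot 10^{8}$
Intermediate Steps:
$u{\left(q,f \right)} = - 30 q$
$\left(-30599 + \frac{1}{12645 + 23941}\right) \left(-17108 + u{\left(219,175 \right)}\right) = \left(-30599 + \frac{1}{12645 + 23941}\right) \left(-17108 - 6570\right) = \left(-30599 + \frac{1}{36586}\right) \left(-17108 - 6570\right) = \left(-30599 + \frac{1}{36586}\right) \left(-23678\right) = \left(- \frac{1119495013}{36586}\right) \left(-23678\right) = \frac{13253701458907}{18293}$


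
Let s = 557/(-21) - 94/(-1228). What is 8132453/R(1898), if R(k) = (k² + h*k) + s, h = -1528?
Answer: 104859848982/9054599429 ≈ 11.581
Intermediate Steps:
s = -341011/12894 (s = 557*(-1/21) - 94*(-1/1228) = -557/21 + 47/614 = -341011/12894 ≈ -26.447)
R(k) = -341011/12894 + k² - 1528*k (R(k) = (k² - 1528*k) - 341011/12894 = -341011/12894 + k² - 1528*k)
8132453/R(1898) = 8132453/(-341011/12894 + 1898² - 1528*1898) = 8132453/(-341011/12894 + 3602404 - 2900144) = 8132453/(9054599429/12894) = 8132453*(12894/9054599429) = 104859848982/9054599429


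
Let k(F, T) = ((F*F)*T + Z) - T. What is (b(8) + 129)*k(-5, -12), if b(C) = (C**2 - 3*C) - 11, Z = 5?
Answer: -44714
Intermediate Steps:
k(F, T) = 5 - T + T*F**2 (k(F, T) = ((F*F)*T + 5) - T = (F**2*T + 5) - T = (T*F**2 + 5) - T = (5 + T*F**2) - T = 5 - T + T*F**2)
b(C) = -11 + C**2 - 3*C
(b(8) + 129)*k(-5, -12) = ((-11 + 8**2 - 3*8) + 129)*(5 - 1*(-12) - 12*(-5)**2) = ((-11 + 64 - 24) + 129)*(5 + 12 - 12*25) = (29 + 129)*(5 + 12 - 300) = 158*(-283) = -44714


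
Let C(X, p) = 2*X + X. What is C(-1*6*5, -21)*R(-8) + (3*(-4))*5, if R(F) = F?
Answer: 660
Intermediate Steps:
C(X, p) = 3*X
C(-1*6*5, -21)*R(-8) + (3*(-4))*5 = (3*(-1*6*5))*(-8) + (3*(-4))*5 = (3*(-6*5))*(-8) - 12*5 = (3*(-30))*(-8) - 60 = -90*(-8) - 60 = 720 - 60 = 660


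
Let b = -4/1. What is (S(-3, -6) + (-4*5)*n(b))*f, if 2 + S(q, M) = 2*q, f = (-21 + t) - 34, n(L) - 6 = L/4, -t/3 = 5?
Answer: 7560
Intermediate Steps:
t = -15 (t = -3*5 = -15)
b = -4 (b = -4*1 = -4)
n(L) = 6 + L/4
f = -70 (f = (-21 - 15) - 34 = -36 - 34 = -70)
S(q, M) = -2 + 2*q
(S(-3, -6) + (-4*5)*n(b))*f = ((-2 + 2*(-3)) + (-4*5)*(6 + (¼)*(-4)))*(-70) = ((-2 - 6) - 20*(6 - 1))*(-70) = (-8 - 20*5)*(-70) = (-8 - 100)*(-70) = -108*(-70) = 7560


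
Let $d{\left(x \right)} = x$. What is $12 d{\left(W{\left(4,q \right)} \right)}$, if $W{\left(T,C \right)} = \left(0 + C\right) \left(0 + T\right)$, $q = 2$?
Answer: $96$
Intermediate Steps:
$W{\left(T,C \right)} = C T$
$12 d{\left(W{\left(4,q \right)} \right)} = 12 \cdot 2 \cdot 4 = 12 \cdot 8 = 96$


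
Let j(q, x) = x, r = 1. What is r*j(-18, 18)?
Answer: 18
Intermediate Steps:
r*j(-18, 18) = 1*18 = 18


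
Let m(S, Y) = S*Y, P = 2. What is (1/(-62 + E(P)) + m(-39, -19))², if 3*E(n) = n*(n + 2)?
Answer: 17396291025/31684 ≈ 5.4906e+5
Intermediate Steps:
E(n) = n*(2 + n)/3 (E(n) = (n*(n + 2))/3 = (n*(2 + n))/3 = n*(2 + n)/3)
(1/(-62 + E(P)) + m(-39, -19))² = (1/(-62 + (⅓)*2*(2 + 2)) - 39*(-19))² = (1/(-62 + (⅓)*2*4) + 741)² = (1/(-62 + 8/3) + 741)² = (1/(-178/3) + 741)² = (-3/178 + 741)² = (131895/178)² = 17396291025/31684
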